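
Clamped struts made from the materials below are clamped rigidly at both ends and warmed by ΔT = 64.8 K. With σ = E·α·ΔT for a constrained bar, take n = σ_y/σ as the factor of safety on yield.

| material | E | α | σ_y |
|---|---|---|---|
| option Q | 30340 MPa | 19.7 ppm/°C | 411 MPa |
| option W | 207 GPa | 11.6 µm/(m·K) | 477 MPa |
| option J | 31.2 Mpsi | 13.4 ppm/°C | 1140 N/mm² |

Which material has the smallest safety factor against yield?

In consistent units (E in GPa, α in ×10⁻⁶/K, σ_y in MPa):
  option Q: E = 30.34, α = 19.7, σ_y = 411.0 → σ = 38.7 MPa, n = 10.6
  option W: E = 207.0, α = 11.6, σ_y = 477.0 → σ = 156 MPa, n = 3.07
  option J: E = 215.1, α = 13.4, σ_y = 1140 → σ = 187 MPa, n = 6.10
Option W has the lowest safety factor, n = 3.07.

option W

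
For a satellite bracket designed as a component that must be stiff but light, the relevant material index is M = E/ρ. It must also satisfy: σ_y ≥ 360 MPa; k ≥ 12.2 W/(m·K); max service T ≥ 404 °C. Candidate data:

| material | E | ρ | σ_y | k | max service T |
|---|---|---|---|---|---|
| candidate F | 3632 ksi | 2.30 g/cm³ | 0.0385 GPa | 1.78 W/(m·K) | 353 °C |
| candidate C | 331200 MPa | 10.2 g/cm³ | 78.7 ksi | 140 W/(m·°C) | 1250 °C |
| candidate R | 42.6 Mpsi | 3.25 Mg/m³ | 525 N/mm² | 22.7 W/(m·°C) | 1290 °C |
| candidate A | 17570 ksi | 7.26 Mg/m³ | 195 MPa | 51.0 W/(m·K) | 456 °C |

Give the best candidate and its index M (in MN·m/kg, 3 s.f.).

candidate R, M = 90.4 MN·m/kg

Screen on constraints: σ_y ≥ 360 MPa; k ≥ 12.2 W/(m·K); max service T ≥ 404 °C. Survivors: candidate C, candidate R.
Putting every candidate on a common basis:
  candidate C: E = 331.2 GPa, ρ = 10200 kg/m³
  candidate R: E = 293.7 GPa, ρ = 3250 kg/m³
  candidate R: M = 90.4 MN·m/kg
  candidate C: M = 32.5 MN·m/kg
Highest index: candidate R.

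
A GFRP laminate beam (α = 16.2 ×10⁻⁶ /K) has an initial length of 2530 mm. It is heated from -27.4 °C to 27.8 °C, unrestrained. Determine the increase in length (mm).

2.26 mm

ΔT = 27.8 − (-27.4) = 55.20 K.
ΔL = α·L₀·ΔT = 16.2×10⁻⁶ × 2530 mm × 55.20 K = 2.26 mm.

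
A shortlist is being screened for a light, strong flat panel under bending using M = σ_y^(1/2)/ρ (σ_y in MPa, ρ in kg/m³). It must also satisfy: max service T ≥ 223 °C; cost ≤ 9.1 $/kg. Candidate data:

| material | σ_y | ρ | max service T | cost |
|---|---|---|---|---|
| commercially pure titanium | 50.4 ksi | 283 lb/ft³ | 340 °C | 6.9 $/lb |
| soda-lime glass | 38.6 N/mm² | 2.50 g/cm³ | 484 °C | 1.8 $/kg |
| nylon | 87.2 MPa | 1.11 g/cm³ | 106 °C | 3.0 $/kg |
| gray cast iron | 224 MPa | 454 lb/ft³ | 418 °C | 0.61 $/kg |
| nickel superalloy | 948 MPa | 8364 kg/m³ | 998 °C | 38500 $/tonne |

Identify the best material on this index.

Screen on constraints: max service T ≥ 223 °C; cost ≤ 9.1 $/kg. Survivors: soda-lime glass, gray cast iron.
In SI units:
  soda-lime glass: σ_y = 38.60 MPa, ρ = 2500 kg/m³
  gray cast iron: σ_y = 224.0 MPa, ρ = 7272 kg/m³
  soda-lime glass: M = 2.49×10⁻³
  gray cast iron: M = 2.06×10⁻³
Soda-lime glass ranks first.

soda-lime glass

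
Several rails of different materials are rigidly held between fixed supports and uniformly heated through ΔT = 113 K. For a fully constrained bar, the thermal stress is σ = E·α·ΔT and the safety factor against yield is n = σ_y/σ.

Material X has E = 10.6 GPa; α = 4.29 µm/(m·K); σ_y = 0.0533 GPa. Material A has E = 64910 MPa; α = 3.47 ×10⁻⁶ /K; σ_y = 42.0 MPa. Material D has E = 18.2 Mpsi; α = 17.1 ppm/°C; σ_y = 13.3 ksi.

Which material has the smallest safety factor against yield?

With everything in SI (GPa, ×10⁻⁶/K, MPa):
  material X: E = 10.60, α = 4.29, σ_y = 53.30 → σ = 5.14 MPa, n = 10.4
  material A: E = 64.91, α = 3.47, σ_y = 42.00 → σ = 25.5 MPa, n = 1.65
  material D: E = 125.5, α = 17.1, σ_y = 91.70 → σ = 242 MPa, n = 0.378
Material D has the lowest safety factor, n = 0.378.

material D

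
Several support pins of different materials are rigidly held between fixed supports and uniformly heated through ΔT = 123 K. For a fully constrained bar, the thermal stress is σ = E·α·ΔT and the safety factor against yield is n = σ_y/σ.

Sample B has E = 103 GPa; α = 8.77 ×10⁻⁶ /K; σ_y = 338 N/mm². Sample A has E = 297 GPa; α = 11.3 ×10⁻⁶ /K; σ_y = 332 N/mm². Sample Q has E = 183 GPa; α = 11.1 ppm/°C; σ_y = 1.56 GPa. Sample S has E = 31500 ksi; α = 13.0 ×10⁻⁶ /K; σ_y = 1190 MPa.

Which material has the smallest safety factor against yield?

sample A

With everything in SI (GPa, ×10⁻⁶/K, MPa):
  sample B: E = 103.0, α = 8.77, σ_y = 338.0 → σ = 111 MPa, n = 3.04
  sample A: E = 297.0, α = 11.3, σ_y = 332.0 → σ = 413 MPa, n = 0.804
  sample Q: E = 183.0, α = 11.1, σ_y = 1560 → σ = 250 MPa, n = 6.24
  sample S: E = 217.2, α = 13.0, σ_y = 1190 → σ = 347 MPa, n = 3.43
Smallest n: sample A with n = 0.804.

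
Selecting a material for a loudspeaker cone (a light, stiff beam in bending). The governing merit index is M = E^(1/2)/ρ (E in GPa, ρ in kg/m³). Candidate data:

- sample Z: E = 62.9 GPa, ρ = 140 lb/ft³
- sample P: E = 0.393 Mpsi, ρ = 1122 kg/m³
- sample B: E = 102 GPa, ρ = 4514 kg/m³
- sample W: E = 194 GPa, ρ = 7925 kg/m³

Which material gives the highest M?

sample Z

Putting every candidate on a common basis:
  sample Z: E = 62.90 GPa, ρ = 2243 kg/m³
  sample P: E = 2.710 GPa, ρ = 1122 kg/m³
  sample B: E = 102.0 GPa, ρ = 4514 kg/m³
  sample W: E = 194.0 GPa, ρ = 7925 kg/m³
  sample Z: M = 3.54×10⁻³
  sample B: M = 2.24×10⁻³
  sample W: M = 1.76×10⁻³
  sample P: M = 1.47×10⁻³
Sample Z has the largest M.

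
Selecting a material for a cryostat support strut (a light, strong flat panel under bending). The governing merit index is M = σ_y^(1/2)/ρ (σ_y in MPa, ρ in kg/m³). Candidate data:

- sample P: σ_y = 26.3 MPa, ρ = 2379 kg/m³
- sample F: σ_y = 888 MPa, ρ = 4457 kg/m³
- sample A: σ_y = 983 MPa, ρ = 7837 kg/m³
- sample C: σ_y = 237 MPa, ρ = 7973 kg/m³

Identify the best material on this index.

sample F

Evaluate M for each candidate:
  sample F: M = 6.69×10⁻³
  sample A: M = 4.00×10⁻³
  sample P: M = 2.16×10⁻³
  sample C: M = 1.93×10⁻³
Highest index: sample F.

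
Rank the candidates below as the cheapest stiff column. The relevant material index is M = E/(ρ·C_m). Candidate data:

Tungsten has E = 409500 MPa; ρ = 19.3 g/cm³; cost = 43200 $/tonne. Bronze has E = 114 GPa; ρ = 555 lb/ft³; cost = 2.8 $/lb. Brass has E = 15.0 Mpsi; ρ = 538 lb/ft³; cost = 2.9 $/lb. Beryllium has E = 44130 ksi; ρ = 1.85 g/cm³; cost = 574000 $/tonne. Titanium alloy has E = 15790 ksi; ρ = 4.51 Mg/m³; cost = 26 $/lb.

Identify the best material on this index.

bronze

Putting every candidate on a common basis:
  tungsten: E = 409.5 GPa, ρ = 19300 kg/m³, cost = 43.20 $/kg
  bronze: E = 114.0 GPa, ρ = 8890 kg/m³, cost = 6.173 $/kg
  brass: E = 103.4 GPa, ρ = 8618 kg/m³, cost = 6.393 $/kg
  beryllium: E = 304.3 GPa, ρ = 1850 kg/m³, cost = 574.0 $/kg
  titanium alloy: E = 108.9 GPa, ρ = 4510 kg/m³, cost = 57.32 $/kg
  bronze: M = 2.08 MN·m per $
  brass: M = 1.88 MN·m per $
  tungsten: M = 0.491 MN·m per $
  titanium alloy: M = 0.421 MN·m per $
  beryllium: M = 0.287 MN·m per $
The maximum is for bronze.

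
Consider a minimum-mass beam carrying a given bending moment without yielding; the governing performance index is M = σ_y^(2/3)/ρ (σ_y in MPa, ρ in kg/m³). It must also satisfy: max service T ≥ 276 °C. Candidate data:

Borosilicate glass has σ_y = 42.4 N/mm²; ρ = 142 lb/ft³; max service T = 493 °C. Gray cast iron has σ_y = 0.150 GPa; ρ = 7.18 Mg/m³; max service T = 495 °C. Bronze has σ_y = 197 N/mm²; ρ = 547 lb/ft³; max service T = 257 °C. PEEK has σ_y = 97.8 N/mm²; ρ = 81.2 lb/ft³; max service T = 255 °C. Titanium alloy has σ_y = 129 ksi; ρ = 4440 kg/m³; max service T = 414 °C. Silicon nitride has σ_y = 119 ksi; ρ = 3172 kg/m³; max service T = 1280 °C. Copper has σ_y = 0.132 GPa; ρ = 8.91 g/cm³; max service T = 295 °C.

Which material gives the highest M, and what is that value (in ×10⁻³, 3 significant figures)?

silicon nitride, M = 27.6×10⁻³

Screen on constraints: max service T ≥ 276 °C. Survivors: borosilicate glass, gray cast iron, titanium alloy, silicon nitride, copper.
In SI units:
  borosilicate glass: σ_y = 42.40 MPa, ρ = 2275 kg/m³
  gray cast iron: σ_y = 150.0 MPa, ρ = 7180 kg/m³
  titanium alloy: σ_y = 889.4 MPa, ρ = 4440 kg/m³
  silicon nitride: σ_y = 820.5 MPa, ρ = 3172 kg/m³
  copper: σ_y = 132.0 MPa, ρ = 8910 kg/m³
  silicon nitride: M = 27.6×10⁻³
  titanium alloy: M = 20.8×10⁻³
  borosilicate glass: M = 5.35×10⁻³
  gray cast iron: M = 3.93×10⁻³
  copper: M = 2.91×10⁻³
Silicon nitride ranks first.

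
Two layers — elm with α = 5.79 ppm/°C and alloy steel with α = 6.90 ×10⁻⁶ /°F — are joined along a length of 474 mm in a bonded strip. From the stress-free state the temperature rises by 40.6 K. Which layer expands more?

alloy steel

alloy steel: α = 6.90×10⁻⁶/°F × 9/5 = 12.4×10⁻⁶/K.
α(elm) = 5.79×10⁻⁶/K vs α(alloy steel) = 12.4×10⁻⁶/K.
Higher α expands more for the same ΔT: alloy steel.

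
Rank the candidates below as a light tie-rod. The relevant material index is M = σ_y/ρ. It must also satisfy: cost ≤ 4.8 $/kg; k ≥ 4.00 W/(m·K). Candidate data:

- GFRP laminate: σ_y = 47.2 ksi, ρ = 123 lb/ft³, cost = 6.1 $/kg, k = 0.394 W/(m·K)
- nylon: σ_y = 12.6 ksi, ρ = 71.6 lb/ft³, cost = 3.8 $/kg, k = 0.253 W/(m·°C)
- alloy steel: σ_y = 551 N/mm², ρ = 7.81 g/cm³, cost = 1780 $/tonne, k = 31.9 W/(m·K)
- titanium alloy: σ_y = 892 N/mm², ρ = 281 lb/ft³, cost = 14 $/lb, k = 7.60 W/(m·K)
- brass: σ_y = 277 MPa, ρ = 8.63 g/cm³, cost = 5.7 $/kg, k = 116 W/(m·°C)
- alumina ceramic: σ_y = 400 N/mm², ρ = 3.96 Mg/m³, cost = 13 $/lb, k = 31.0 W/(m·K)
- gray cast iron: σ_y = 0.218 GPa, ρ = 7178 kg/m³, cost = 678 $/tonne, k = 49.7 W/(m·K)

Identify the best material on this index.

Screen on constraints: cost ≤ 4.8 $/kg; k ≥ 4.00 W/(m·K). Survivors: alloy steel, gray cast iron.
Normalizing units and computing the index:
  alloy steel: σ_y = 551.0 MPa, ρ = 7810 kg/m³
  gray cast iron: σ_y = 218.0 MPa, ρ = 7178 kg/m³
  alloy steel: M = 70.6 kN·m/kg
  gray cast iron: M = 30.4 kN·m/kg
Alloy steel ranks first.

alloy steel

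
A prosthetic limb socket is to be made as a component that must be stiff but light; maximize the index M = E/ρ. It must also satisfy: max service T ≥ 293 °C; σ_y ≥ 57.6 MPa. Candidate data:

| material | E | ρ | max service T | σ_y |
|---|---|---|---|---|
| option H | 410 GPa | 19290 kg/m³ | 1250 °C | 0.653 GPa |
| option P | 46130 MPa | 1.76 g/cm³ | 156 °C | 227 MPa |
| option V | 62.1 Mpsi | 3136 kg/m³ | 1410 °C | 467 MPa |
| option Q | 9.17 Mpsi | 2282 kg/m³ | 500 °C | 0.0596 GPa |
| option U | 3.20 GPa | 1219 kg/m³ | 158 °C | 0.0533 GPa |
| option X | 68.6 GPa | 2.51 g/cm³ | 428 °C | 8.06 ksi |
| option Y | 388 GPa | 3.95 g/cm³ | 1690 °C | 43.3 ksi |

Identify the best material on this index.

option V

Screen on constraints: max service T ≥ 293 °C; σ_y ≥ 57.6 MPa. Survivors: option H, option V, option Q, option Y.
Putting every candidate on a common basis:
  option H: E = 410.0 GPa, ρ = 19290 kg/m³
  option V: E = 428.2 GPa, ρ = 3136 kg/m³
  option Q: E = 63.22 GPa, ρ = 2282 kg/m³
  option Y: E = 388.0 GPa, ρ = 3950 kg/m³
  option V: M = 137 MN·m/kg
  option Y: M = 98.2 MN·m/kg
  option Q: M = 27.7 MN·m/kg
  option H: M = 21.3 MN·m/kg
Option V has the largest M.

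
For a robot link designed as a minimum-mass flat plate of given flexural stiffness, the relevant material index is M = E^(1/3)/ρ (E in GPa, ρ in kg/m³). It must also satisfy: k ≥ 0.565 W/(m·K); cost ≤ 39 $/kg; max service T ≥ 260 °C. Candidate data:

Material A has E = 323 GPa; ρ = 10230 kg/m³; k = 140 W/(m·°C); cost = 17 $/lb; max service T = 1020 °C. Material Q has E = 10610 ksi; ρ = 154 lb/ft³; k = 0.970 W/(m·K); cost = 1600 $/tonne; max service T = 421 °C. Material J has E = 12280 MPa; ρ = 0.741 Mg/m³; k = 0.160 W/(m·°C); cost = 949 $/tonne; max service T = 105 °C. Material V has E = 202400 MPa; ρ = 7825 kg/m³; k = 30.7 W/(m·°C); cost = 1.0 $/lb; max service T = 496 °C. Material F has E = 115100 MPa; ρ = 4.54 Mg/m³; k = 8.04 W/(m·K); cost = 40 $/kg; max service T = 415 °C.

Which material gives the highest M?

Screen on constraints: k ≥ 0.565 W/(m·K); cost ≤ 39 $/kg; max service T ≥ 260 °C. Survivors: material A, material Q, material V.
Normalizing units and computing the index:
  material A: E = 323.0 GPa, ρ = 10230 kg/m³
  material Q: E = 73.15 GPa, ρ = 2467 kg/m³
  material V: E = 202.4 GPa, ρ = 7825 kg/m³
  material Q: M = 1.70×10⁻³
  material V: M = 0.750×10⁻³
  material A: M = 0.671×10⁻³
Highest index: material Q.

material Q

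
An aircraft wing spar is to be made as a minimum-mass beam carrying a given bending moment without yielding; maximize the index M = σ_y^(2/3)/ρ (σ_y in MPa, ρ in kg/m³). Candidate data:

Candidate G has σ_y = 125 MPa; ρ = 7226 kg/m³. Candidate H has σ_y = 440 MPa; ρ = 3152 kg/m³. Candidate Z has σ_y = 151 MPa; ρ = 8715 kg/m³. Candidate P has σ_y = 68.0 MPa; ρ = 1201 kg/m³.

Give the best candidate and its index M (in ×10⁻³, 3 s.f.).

candidate H, M = 18.4×10⁻³

Evaluate M for each candidate:
  candidate H: M = 18.4×10⁻³
  candidate P: M = 13.9×10⁻³
  candidate G: M = 3.46×10⁻³
  candidate Z: M = 3.25×10⁻³
Highest index: candidate H.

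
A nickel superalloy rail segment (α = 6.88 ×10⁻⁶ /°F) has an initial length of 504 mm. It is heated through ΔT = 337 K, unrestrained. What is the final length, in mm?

Convert α: 6.88×10⁻⁶/°F × (9/5) = 12.4×10⁻⁶/K.
ΔL = α·L₀·ΔT = 12.4×10⁻⁶ × 504 mm × 337.0 K = 2.10 mm.
L = L₀ + ΔL = 504 + 2.10 = 506.10 mm.

506.10 mm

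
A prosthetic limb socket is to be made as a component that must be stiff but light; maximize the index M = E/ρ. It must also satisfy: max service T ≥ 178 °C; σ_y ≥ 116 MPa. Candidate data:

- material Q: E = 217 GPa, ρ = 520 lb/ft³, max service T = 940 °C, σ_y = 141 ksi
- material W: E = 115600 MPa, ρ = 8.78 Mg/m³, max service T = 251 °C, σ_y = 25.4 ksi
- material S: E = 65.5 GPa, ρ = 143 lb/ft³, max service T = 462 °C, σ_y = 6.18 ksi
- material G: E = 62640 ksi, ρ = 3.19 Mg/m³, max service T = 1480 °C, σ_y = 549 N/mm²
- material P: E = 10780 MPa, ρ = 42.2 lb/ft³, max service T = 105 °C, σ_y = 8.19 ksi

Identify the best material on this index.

material G

Screen on constraints: max service T ≥ 178 °C; σ_y ≥ 116 MPa. Survivors: material Q, material W, material G.
In SI units:
  material Q: E = 217.0 GPa, ρ = 8330 kg/m³
  material W: E = 115.6 GPa, ρ = 8780 kg/m³
  material G: E = 431.9 GPa, ρ = 3190 kg/m³
  material G: M = 135 MN·m/kg
  material Q: M = 26.1 MN·m/kg
  material W: M = 13.2 MN·m/kg
Highest index: material G.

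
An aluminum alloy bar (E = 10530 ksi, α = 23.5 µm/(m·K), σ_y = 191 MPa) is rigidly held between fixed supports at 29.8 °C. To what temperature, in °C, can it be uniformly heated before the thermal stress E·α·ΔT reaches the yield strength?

E = 10530 ksi = 72.60 GPa.
E·α·ΔT = 191.0 MPa ⇒ ΔT = 191.0 / (72.60×10³ × 23.5×10⁻⁶) = 111.9 K.
T = 29.8 + 111.9 = 141.7 °C.

142 °C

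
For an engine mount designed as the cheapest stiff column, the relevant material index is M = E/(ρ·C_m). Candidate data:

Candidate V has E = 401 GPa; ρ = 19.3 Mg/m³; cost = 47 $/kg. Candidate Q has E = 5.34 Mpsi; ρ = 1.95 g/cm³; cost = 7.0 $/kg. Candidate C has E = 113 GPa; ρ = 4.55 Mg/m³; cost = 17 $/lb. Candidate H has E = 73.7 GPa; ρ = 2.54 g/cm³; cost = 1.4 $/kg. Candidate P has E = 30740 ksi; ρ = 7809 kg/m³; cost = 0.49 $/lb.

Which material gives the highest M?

Putting every candidate on a common basis:
  candidate V: E = 401.0 GPa, ρ = 19300 kg/m³, cost = 47.00 $/kg
  candidate Q: E = 36.82 GPa, ρ = 1950 kg/m³, cost = 7.000 $/kg
  candidate C: E = 113.0 GPa, ρ = 4550 kg/m³, cost = 37.48 $/kg
  candidate H: E = 73.70 GPa, ρ = 2540 kg/m³, cost = 1.400 $/kg
  candidate P: E = 211.9 GPa, ρ = 7809 kg/m³, cost = 1.080 $/kg
  candidate P: M = 25.1 MN·m per $
  candidate H: M = 20.7 MN·m per $
  candidate Q: M = 2.70 MN·m per $
  candidate C: M = 0.663 MN·m per $
  candidate V: M = 0.442 MN·m per $
Highest index: candidate P.

candidate P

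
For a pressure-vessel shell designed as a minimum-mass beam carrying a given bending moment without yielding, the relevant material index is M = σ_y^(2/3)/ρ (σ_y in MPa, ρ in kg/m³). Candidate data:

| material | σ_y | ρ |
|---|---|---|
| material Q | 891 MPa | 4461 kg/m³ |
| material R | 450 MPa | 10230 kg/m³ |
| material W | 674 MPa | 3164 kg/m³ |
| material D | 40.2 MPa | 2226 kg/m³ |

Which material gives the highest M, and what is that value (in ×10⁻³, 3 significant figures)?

Per-candidate index values:
  material W: M = 24.3×10⁻³
  material Q: M = 20.8×10⁻³
  material R: M = 5.74×10⁻³
  material D: M = 5.27×10⁻³
The maximum is for material W.

material W, M = 24.3×10⁻³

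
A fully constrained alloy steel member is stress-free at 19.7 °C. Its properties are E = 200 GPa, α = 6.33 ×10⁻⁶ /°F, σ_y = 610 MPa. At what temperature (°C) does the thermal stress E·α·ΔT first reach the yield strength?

287 °C

α = 6.33×10⁻⁶/°F × 9/5 = 11.4×10⁻⁶/K.
E·α·ΔT = 610.0 MPa ⇒ ΔT = 610.0 / (200.0×10³ × 11.4×10⁻⁶) = 267.7 K.
T = 19.7 + 267.7 = 287.4 °C.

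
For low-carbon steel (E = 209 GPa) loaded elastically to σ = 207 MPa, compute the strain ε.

9.90×10⁻⁴

ε = σ/E = 207 / 209000 = 9.90×10⁻⁴.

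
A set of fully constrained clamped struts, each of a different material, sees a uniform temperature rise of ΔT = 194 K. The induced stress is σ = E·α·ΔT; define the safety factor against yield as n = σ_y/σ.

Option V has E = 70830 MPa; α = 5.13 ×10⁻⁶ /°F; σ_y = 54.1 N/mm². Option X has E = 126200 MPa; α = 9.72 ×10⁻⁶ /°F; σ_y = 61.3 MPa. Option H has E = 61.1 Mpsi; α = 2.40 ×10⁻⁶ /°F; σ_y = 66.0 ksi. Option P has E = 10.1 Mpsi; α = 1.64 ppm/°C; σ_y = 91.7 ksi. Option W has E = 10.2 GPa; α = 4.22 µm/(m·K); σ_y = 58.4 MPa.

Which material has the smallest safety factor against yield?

option X

In consistent units (E in GPa, α in ×10⁻⁶/K, σ_y in MPa):
  option V: E = 70.83, α = 9.23, σ_y = 54.10 → σ = 127 MPa, n = 0.426
  option X: E = 126.2, α = 17.5, σ_y = 61.30 → σ = 428 MPa, n = 0.143
  option H: E = 421.3, α = 4.32, σ_y = 455.1 → σ = 353 MPa, n = 1.29
  option P: E = 69.64, α = 1.64, σ_y = 632.2 → σ = 22.2 MPa, n = 28.5
  option W: E = 10.20, α = 4.22, σ_y = 58.40 → σ = 8.35 MPa, n = 6.99
Option X has the lowest safety factor, n = 0.143.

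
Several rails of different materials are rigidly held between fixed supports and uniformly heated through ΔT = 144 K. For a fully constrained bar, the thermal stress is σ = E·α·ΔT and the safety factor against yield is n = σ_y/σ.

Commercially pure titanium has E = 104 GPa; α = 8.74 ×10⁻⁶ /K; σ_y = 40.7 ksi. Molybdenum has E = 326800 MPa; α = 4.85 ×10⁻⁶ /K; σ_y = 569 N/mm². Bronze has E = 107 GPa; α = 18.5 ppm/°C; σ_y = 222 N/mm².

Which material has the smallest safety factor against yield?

Per material, after unit conversion:
  commercially pure titanium: E = 104.0, α = 8.74, σ_y = 280.6 → σ = 131 MPa, n = 2.14
  molybdenum: E = 326.8, α = 4.85, σ_y = 569.0 → σ = 228 MPa, n = 2.49
  bronze: E = 107.0, α = 18.5, σ_y = 222.0 → σ = 285 MPa, n = 0.779
The minimum is bronze at n = 0.779.

bronze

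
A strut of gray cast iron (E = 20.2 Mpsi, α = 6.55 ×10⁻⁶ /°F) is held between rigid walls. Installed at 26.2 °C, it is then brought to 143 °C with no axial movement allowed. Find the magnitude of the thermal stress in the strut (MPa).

192 MPa

E = 20.2 Mpsi = 139.3 GPa.
α = 6.55×10⁻⁶/°F × 9/5 = 11.8×10⁻⁶/K.
ΔT = 116.8 K. Constrained thermal stress σ = E·α·ΔT = 139.3×10³ MPa × 11.8×10⁻⁶ × 116.8 = 192 MPa (compressive).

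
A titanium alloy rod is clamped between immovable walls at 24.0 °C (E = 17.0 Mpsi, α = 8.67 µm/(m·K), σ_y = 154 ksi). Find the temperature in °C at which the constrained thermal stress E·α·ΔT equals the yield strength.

1070 °C

E = 17.0 Mpsi = 117.2 GPa.
σ_y = 154 ksi = 1062 MPa.
E·α·ΔT = 1062 MPa ⇒ ΔT = 1062 / (117.2×10³ × 8.67×10⁻⁶) = 1045 K.
T = 24.0 + 1045 = 1069 °C.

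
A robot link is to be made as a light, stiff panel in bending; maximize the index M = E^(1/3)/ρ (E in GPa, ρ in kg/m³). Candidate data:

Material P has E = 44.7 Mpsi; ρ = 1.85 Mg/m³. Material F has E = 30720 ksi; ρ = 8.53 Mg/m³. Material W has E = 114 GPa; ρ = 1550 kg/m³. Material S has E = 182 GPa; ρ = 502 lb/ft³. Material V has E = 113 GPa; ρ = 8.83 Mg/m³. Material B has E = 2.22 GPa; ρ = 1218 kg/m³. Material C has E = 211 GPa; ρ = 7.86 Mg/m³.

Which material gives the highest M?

Putting every candidate on a common basis:
  material P: E = 308.2 GPa, ρ = 1850 kg/m³
  material F: E = 211.8 GPa, ρ = 8530 kg/m³
  material W: E = 114.0 GPa, ρ = 1550 kg/m³
  material S: E = 182.0 GPa, ρ = 8041 kg/m³
  material V: E = 113.0 GPa, ρ = 8830 kg/m³
  material B: E = 2.220 GPa, ρ = 1218 kg/m³
  material C: E = 211.0 GPa, ρ = 7860 kg/m³
  material P: M = 3.65×10⁻³
  material W: M = 3.13×10⁻³
  material B: M = 1.07×10⁻³
  material C: M = 0.757×10⁻³
  material S: M = 0.705×10⁻³
  material F: M = 0.699×10⁻³
  material V: M = 0.548×10⁻³
The maximum is for material P.

material P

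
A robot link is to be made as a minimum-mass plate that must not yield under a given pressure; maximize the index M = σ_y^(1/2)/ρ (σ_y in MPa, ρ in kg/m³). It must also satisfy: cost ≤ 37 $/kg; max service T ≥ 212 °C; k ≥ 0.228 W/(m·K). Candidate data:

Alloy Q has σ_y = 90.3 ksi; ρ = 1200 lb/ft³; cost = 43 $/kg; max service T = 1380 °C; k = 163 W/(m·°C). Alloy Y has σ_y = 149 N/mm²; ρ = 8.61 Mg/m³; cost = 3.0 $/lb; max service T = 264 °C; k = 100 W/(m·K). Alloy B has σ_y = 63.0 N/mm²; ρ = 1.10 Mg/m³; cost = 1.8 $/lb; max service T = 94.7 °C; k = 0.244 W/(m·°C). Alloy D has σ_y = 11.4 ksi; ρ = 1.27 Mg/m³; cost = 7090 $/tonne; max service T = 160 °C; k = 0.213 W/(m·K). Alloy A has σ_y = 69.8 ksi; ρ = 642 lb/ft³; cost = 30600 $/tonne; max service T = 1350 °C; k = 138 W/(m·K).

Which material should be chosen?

alloy A

Screen on constraints: cost ≤ 37 $/kg; max service T ≥ 212 °C; k ≥ 0.228 W/(m·K). Survivors: alloy Y, alloy A.
In SI units:
  alloy Y: σ_y = 149.0 MPa, ρ = 8610 kg/m³
  alloy A: σ_y = 481.3 MPa, ρ = 10280 kg/m³
  alloy A: M = 2.13×10⁻³
  alloy Y: M = 1.42×10⁻³
Highest index: alloy A.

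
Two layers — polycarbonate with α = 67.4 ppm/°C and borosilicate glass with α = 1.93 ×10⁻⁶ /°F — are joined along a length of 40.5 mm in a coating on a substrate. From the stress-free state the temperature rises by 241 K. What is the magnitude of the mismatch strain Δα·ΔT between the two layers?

0.0154

borosilicate glass: α = 1.93×10⁻⁶/°F × 9/5 = 3.47×10⁻⁶/K.
Δα = |67.4 − 3.47|×10⁻⁶/K = 63.9×10⁻⁶/K.
Mismatch strain = Δα·ΔT = 63.9×10⁻⁶ × 241.0 = 0.0154.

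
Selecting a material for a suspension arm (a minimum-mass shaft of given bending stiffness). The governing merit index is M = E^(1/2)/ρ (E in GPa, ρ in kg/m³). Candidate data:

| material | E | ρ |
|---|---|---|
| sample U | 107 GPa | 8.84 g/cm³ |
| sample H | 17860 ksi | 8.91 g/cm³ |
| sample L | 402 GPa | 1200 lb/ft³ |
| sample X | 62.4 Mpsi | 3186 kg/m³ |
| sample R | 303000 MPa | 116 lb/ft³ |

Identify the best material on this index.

sample R

After converting to SI:
  sample U: E = 107.0 GPa, ρ = 8840 kg/m³
  sample H: E = 123.1 GPa, ρ = 8910 kg/m³
  sample L: E = 402.0 GPa, ρ = 19220 kg/m³
  sample X: E = 430.2 GPa, ρ = 3186 kg/m³
  sample R: E = 303.0 GPa, ρ = 1858 kg/m³
  sample R: M = 9.37×10⁻³
  sample X: M = 6.51×10⁻³
  sample H: M = 1.25×10⁻³
  sample U: M = 1.17×10⁻³
  sample L: M = 1.04×10⁻³
Sample R ranks first.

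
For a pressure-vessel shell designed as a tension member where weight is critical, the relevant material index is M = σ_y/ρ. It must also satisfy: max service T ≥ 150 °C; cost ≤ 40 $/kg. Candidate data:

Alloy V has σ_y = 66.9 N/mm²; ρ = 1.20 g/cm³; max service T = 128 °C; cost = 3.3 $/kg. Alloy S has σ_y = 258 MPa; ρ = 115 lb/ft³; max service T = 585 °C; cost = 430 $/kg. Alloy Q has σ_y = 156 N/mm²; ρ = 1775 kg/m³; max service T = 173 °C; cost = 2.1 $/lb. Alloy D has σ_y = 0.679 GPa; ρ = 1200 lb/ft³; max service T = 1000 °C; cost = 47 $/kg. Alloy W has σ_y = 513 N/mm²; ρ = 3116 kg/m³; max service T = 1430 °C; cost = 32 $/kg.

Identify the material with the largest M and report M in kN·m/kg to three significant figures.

Screen on constraints: max service T ≥ 150 °C; cost ≤ 40 $/kg. Survivors: alloy Q, alloy W.
Putting every candidate on a common basis:
  alloy Q: σ_y = 156.0 MPa, ρ = 1775 kg/m³
  alloy W: σ_y = 513.0 MPa, ρ = 3116 kg/m³
  alloy W: M = 165 kN·m/kg
  alloy Q: M = 87.9 kN·m/kg
Alloy W ranks first.

alloy W, M = 165 kN·m/kg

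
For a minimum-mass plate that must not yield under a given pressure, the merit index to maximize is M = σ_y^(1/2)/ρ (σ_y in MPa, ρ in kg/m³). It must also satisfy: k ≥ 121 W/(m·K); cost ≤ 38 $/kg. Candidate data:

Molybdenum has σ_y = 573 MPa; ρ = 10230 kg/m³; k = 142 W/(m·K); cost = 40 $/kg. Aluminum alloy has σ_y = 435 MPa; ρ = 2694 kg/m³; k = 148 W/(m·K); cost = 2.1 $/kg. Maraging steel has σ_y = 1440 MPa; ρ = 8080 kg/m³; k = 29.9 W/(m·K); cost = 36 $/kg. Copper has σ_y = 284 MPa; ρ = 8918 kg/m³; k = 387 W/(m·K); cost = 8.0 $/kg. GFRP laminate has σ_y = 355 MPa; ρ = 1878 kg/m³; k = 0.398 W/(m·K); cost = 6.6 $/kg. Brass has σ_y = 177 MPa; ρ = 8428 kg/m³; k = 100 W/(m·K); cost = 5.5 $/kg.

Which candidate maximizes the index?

aluminum alloy

Screen on constraints: k ≥ 121 W/(m·K); cost ≤ 38 $/kg. Survivors: aluminum alloy, copper.
Per-candidate index values:
  aluminum alloy: M = 7.74×10⁻³
  copper: M = 1.89×10⁻³
The maximum is for aluminum alloy.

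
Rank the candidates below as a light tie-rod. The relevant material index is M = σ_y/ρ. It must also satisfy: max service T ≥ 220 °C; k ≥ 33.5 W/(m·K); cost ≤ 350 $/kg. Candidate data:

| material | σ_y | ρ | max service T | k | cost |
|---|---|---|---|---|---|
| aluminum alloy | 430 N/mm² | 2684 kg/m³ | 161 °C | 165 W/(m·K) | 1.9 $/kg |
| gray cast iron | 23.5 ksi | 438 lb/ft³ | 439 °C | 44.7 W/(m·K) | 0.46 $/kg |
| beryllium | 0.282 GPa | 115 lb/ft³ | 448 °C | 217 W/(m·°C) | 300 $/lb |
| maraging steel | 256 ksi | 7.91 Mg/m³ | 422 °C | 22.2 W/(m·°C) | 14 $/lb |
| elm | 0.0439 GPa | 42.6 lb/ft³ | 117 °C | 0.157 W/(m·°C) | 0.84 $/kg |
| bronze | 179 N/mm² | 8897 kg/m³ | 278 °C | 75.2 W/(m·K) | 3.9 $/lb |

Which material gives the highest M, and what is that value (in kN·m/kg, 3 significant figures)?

Screen on constraints: max service T ≥ 220 °C; k ≥ 33.5 W/(m·K); cost ≤ 350 $/kg. Survivors: gray cast iron, bronze.
Putting every candidate on a common basis:
  gray cast iron: σ_y = 162.0 MPa, ρ = 7016 kg/m³
  bronze: σ_y = 179.0 MPa, ρ = 8897 kg/m³
  gray cast iron: M = 23.1 kN·m/kg
  bronze: M = 20.1 kN·m/kg
The maximum is for gray cast iron.

gray cast iron, M = 23.1 kN·m/kg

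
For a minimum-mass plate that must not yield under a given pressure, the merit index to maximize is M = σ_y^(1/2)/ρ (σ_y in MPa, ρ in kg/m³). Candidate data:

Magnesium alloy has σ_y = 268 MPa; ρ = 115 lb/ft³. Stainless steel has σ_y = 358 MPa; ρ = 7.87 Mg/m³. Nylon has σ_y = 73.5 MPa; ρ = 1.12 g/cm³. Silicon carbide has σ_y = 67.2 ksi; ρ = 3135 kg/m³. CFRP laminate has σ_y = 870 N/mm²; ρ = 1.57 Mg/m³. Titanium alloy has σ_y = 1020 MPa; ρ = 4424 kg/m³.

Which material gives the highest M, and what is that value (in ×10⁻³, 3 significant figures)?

CFRP laminate, M = 18.8×10⁻³

In SI units:
  magnesium alloy: σ_y = 268.0 MPa, ρ = 1842 kg/m³
  stainless steel: σ_y = 358.0 MPa, ρ = 7870 kg/m³
  nylon: σ_y = 73.50 MPa, ρ = 1120 kg/m³
  silicon carbide: σ_y = 463.3 MPa, ρ = 3135 kg/m³
  CFRP laminate: σ_y = 870.0 MPa, ρ = 1570 kg/m³
  titanium alloy: σ_y = 1020 MPa, ρ = 4424 kg/m³
  CFRP laminate: M = 18.8×10⁻³
  magnesium alloy: M = 8.89×10⁻³
  nylon: M = 7.65×10⁻³
  titanium alloy: M = 7.22×10⁻³
  silicon carbide: M = 6.87×10⁻³
  stainless steel: M = 2.40×10⁻³
CFRP laminate has the largest M.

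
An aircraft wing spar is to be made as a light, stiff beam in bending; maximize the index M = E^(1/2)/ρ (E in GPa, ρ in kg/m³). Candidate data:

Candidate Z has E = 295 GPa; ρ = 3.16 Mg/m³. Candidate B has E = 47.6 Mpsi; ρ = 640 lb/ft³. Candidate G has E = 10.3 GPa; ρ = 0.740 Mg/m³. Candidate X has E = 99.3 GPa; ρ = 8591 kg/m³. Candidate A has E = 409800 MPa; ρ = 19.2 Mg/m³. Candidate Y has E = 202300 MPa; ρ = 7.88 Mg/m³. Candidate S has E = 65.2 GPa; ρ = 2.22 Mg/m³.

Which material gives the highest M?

Normalizing units and computing the index:
  candidate Z: E = 295.0 GPa, ρ = 3160 kg/m³
  candidate B: E = 328.2 GPa, ρ = 10250 kg/m³
  candidate G: E = 10.30 GPa, ρ = 740.0 kg/m³
  candidate X: E = 99.30 GPa, ρ = 8591 kg/m³
  candidate A: E = 409.8 GPa, ρ = 19200 kg/m³
  candidate Y: E = 202.3 GPa, ρ = 7880 kg/m³
  candidate S: E = 65.20 GPa, ρ = 2220 kg/m³
  candidate Z: M = 5.44×10⁻³
  candidate G: M = 4.34×10⁻³
  candidate S: M = 3.64×10⁻³
  candidate Y: M = 1.80×10⁻³
  candidate B: M = 1.77×10⁻³
  candidate X: M = 1.16×10⁻³
  candidate A: M = 1.05×10⁻³
The maximum is for candidate Z.

candidate Z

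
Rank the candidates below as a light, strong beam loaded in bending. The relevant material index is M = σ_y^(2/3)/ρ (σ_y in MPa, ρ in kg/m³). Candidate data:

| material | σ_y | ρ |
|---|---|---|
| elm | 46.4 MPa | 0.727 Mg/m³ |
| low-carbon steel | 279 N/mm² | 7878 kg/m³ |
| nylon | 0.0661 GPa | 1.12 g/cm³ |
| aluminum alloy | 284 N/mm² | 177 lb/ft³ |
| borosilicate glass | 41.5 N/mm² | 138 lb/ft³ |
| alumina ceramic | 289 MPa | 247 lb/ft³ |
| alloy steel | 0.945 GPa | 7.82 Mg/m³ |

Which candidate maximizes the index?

After converting to SI:
  elm: σ_y = 46.40 MPa, ρ = 727.0 kg/m³
  low-carbon steel: σ_y = 279.0 MPa, ρ = 7878 kg/m³
  nylon: σ_y = 66.10 MPa, ρ = 1120 kg/m³
  aluminum alloy: σ_y = 284.0 MPa, ρ = 2835 kg/m³
  borosilicate glass: σ_y = 41.50 MPa, ρ = 2211 kg/m³
  alumina ceramic: σ_y = 289.0 MPa, ρ = 3957 kg/m³
  alloy steel: σ_y = 945.0 MPa, ρ = 7820 kg/m³
  elm: M = 17.8×10⁻³
  aluminum alloy: M = 15.2×10⁻³
  nylon: M = 14.6×10⁻³
  alloy steel: M = 12.3×10⁻³
  alumina ceramic: M = 11.0×10⁻³
  borosilicate glass: M = 5.42×10⁻³
  low-carbon steel: M = 5.42×10⁻³
Elm ranks first.

elm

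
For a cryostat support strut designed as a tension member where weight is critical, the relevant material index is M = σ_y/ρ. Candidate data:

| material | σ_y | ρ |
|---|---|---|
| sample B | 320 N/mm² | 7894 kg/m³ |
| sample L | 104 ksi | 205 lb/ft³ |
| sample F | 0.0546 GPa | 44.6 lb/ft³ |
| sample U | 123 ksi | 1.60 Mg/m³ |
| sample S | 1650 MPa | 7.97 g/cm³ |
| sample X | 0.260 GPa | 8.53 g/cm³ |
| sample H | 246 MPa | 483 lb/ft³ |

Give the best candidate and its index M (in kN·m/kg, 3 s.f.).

sample U, M = 530 kN·m/kg

Normalizing units and computing the index:
  sample B: σ_y = 320.0 MPa, ρ = 7894 kg/m³
  sample L: σ_y = 717.1 MPa, ρ = 3284 kg/m³
  sample F: σ_y = 54.60 MPa, ρ = 714.4 kg/m³
  sample U: σ_y = 848.1 MPa, ρ = 1600 kg/m³
  sample S: σ_y = 1650 MPa, ρ = 7970 kg/m³
  sample X: σ_y = 260.0 MPa, ρ = 8530 kg/m³
  sample H: σ_y = 246.0 MPa, ρ = 7737 kg/m³
  sample U: M = 530 kN·m/kg
  sample L: M = 218 kN·m/kg
  sample S: M = 207 kN·m/kg
  sample F: M = 76.4 kN·m/kg
  sample B: M = 40.5 kN·m/kg
  sample H: M = 31.8 kN·m/kg
  sample X: M = 30.5 kN·m/kg
Sample U ranks first.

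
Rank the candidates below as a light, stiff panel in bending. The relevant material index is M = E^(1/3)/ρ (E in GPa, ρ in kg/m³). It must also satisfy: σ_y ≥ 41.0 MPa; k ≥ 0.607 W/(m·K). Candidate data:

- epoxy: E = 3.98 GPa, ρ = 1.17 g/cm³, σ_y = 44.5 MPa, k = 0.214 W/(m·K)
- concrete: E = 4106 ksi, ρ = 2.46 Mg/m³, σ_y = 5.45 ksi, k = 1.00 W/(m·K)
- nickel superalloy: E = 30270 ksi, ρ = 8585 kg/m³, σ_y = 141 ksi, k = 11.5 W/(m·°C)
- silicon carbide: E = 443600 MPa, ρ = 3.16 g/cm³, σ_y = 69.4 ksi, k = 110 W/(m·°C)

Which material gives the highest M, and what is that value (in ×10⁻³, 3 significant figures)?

Screen on constraints: σ_y ≥ 41.0 MPa; k ≥ 0.607 W/(m·K). Survivors: nickel superalloy, silicon carbide.
After converting to SI:
  nickel superalloy: E = 208.7 GPa, ρ = 8585 kg/m³
  silicon carbide: E = 443.6 GPa, ρ = 3160 kg/m³
  silicon carbide: M = 2.41×10⁻³
  nickel superalloy: M = 0.691×10⁻³
Highest index: silicon carbide.

silicon carbide, M = 2.41×10⁻³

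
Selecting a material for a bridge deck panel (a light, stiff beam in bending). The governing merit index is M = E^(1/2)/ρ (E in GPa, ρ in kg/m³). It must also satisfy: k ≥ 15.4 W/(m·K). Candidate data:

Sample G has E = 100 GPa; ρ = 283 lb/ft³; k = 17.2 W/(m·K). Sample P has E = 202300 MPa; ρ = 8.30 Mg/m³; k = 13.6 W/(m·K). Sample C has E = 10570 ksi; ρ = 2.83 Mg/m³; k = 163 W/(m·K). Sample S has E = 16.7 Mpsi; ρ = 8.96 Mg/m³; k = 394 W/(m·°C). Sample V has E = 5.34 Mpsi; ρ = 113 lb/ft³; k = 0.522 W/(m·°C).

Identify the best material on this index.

sample C

Screen on constraints: k ≥ 15.4 W/(m·K). Survivors: sample G, sample C, sample S.
Normalizing units and computing the index:
  sample G: E = 100.0 GPa, ρ = 4533 kg/m³
  sample C: E = 72.88 GPa, ρ = 2830 kg/m³
  sample S: E = 115.1 GPa, ρ = 8960 kg/m³
  sample C: M = 3.02×10⁻³
  sample G: M = 2.21×10⁻³
  sample S: M = 1.20×10⁻³
Sample C has the largest M.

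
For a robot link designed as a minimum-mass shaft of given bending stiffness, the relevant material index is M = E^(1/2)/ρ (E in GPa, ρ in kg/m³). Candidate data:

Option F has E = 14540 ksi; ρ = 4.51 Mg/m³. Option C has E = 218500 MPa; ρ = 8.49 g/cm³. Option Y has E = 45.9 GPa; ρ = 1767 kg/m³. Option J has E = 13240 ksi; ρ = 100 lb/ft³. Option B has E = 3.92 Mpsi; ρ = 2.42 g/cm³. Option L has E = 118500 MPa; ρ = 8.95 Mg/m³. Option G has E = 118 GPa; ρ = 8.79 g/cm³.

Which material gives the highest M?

In SI units:
  option F: E = 100.2 GPa, ρ = 4510 kg/m³
  option C: E = 218.5 GPa, ρ = 8490 kg/m³
  option Y: E = 45.90 GPa, ρ = 1767 kg/m³
  option J: E = 91.29 GPa, ρ = 1602 kg/m³
  option B: E = 27.03 GPa, ρ = 2420 kg/m³
  option L: E = 118.5 GPa, ρ = 8950 kg/m³
  option G: E = 118.0 GPa, ρ = 8790 kg/m³
  option J: M = 5.96×10⁻³
  option Y: M = 3.83×10⁻³
  option F: M = 2.22×10⁻³
  option B: M = 2.15×10⁻³
  option C: M = 1.74×10⁻³
  option G: M = 1.24×10⁻³
  option L: M = 1.22×10⁻³
Option J ranks first.

option J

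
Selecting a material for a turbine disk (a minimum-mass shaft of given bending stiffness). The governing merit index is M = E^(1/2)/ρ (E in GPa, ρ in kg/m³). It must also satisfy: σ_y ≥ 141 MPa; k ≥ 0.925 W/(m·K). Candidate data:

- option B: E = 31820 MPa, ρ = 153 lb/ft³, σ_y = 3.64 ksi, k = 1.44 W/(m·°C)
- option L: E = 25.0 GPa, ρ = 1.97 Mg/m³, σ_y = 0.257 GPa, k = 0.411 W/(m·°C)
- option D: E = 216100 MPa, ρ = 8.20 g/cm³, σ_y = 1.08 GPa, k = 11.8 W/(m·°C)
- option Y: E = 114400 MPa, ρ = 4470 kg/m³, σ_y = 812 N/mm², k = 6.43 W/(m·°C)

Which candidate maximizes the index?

Screen on constraints: σ_y ≥ 141 MPa; k ≥ 0.925 W/(m·K). Survivors: option D, option Y.
In SI units:
  option D: E = 216.1 GPa, ρ = 8200 kg/m³
  option Y: E = 114.4 GPa, ρ = 4470 kg/m³
  option Y: M = 2.39×10⁻³
  option D: M = 1.79×10⁻³
The maximum is for option Y.

option Y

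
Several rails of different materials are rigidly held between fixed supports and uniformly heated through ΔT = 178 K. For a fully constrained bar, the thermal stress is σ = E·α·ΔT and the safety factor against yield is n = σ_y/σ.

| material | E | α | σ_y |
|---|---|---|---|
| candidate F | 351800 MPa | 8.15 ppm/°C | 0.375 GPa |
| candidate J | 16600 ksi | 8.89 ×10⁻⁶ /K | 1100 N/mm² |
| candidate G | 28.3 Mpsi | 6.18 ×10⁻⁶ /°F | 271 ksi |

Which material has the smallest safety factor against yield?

With everything in SI (GPa, ×10⁻⁶/K, MPa):
  candidate F: E = 351.8, α = 8.15, σ_y = 375.0 → σ = 510 MPa, n = 0.735
  candidate J: E = 114.5, α = 8.89, σ_y = 1100 → σ = 181 MPa, n = 6.07
  candidate G: E = 195.1, α = 11.1, σ_y = 1868 → σ = 386 MPa, n = 4.84
Candidate F has the lowest safety factor, n = 0.735.

candidate F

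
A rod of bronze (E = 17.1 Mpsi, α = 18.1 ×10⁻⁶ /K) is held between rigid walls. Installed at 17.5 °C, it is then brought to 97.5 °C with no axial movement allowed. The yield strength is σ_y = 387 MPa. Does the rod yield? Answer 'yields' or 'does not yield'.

does not yield

E = 17.1 Mpsi = 117.9 GPa.
ΔT = 80.00 K. Constrained thermal stress σ = E·α·ΔT = 117.9×10³ MPa × 18.1×10⁻⁶ × 80.00 = 171 MPa (compressive).
Compare to σ_y = 387 MPa: σ < σ_y, so it does not yield.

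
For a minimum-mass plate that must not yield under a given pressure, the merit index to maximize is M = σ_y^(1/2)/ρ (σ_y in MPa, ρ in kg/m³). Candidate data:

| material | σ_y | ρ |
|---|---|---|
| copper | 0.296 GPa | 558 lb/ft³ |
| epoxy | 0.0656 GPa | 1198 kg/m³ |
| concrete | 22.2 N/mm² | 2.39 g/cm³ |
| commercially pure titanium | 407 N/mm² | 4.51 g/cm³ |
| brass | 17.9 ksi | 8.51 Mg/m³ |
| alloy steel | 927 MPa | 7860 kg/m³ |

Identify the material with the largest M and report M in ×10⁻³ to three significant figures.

epoxy, M = 6.76×10⁻³

Putting every candidate on a common basis:
  copper: σ_y = 296.0 MPa, ρ = 8938 kg/m³
  epoxy: σ_y = 65.60 MPa, ρ = 1198 kg/m³
  concrete: σ_y = 22.20 MPa, ρ = 2390 kg/m³
  commercially pure titanium: σ_y = 407.0 MPa, ρ = 4510 kg/m³
  brass: σ_y = 123.4 MPa, ρ = 8510 kg/m³
  alloy steel: σ_y = 927.0 MPa, ρ = 7860 kg/m³
  epoxy: M = 6.76×10⁻³
  commercially pure titanium: M = 4.47×10⁻³
  alloy steel: M = 3.87×10⁻³
  concrete: M = 1.97×10⁻³
  copper: M = 1.92×10⁻³
  brass: M = 1.31×10⁻³
Epoxy has the largest M.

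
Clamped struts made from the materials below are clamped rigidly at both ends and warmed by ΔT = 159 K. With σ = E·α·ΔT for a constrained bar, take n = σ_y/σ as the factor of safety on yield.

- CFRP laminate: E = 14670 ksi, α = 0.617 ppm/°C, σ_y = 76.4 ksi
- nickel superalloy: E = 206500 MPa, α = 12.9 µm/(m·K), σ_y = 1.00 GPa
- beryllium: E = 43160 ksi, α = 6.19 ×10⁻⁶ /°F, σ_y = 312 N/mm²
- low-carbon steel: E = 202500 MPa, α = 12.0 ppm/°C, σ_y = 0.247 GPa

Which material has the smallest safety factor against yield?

With everything in SI (GPa, ×10⁻⁶/K, MPa):
  CFRP laminate: E = 101.1, α = 0.617, σ_y = 526.8 → σ = 9.92 MPa, n = 53.1
  nickel superalloy: E = 206.5, α = 12.9, σ_y = 1000 → σ = 424 MPa, n = 2.36
  beryllium: E = 297.6, α = 11.1, σ_y = 312.0 → σ = 527 MPa, n = 0.592
  low-carbon steel: E = 202.5, α = 12.0, σ_y = 247.0 → σ = 386 MPa, n = 0.639
Beryllium has the lowest safety factor, n = 0.592.

beryllium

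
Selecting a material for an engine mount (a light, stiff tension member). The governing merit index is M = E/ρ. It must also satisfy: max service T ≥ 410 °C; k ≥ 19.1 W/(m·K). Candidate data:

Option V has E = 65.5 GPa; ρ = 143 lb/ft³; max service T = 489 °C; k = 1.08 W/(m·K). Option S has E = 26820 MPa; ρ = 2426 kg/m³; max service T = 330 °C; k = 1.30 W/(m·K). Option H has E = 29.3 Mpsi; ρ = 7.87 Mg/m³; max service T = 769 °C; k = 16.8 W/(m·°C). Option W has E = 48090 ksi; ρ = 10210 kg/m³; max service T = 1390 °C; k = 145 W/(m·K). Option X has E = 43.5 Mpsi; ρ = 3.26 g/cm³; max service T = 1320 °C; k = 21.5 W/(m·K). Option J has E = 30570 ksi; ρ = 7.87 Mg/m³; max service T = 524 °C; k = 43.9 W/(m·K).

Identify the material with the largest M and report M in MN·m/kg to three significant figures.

option X, M = 92.0 MN·m/kg

Screen on constraints: max service T ≥ 410 °C; k ≥ 19.1 W/(m·K). Survivors: option W, option X, option J.
Putting every candidate on a common basis:
  option W: E = 331.6 GPa, ρ = 10210 kg/m³
  option X: E = 299.9 GPa, ρ = 3260 kg/m³
  option J: E = 210.8 GPa, ρ = 7870 kg/m³
  option X: M = 92.0 MN·m/kg
  option W: M = 32.5 MN·m/kg
  option J: M = 26.8 MN·m/kg
The maximum is for option X.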